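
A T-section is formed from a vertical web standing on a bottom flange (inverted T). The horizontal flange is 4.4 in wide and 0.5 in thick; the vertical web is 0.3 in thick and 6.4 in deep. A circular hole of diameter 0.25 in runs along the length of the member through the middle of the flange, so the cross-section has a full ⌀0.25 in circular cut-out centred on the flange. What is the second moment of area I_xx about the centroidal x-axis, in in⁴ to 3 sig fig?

Treat the section as a set of non-overlapping primitives; coordinates are from the bounding-box lower-left.
Flange: 4.4 × 0.5, A = 2.2 in², y = 0.25 in, Ī = 0.045833 in⁴.
Web: 0.3 × 6.4, A = 1.92 in², y = 3.7 in, Ī = 6.5536 in⁴.
Hole (subtracted): ⌀0.25, A = 0.049087 in², y = 0.25 in, Ī = 0.00019175 in⁴.
Centroid: ȳ = ΣA·y / ΣA = 1.8772 in.
Transfer each piece to the centroidal x-axis using Ī + A·d² with d = y − 1.8772:
  flange: d = -1.6272 in → contributes +5.8706 in⁴
  web: d = 1.8228 in → contributes +12.933 in⁴
  hole: d = -1.6272 in → contributes −0.13016 in⁴
Total I = 18.674 in⁴.

I_xx ≈ 18.7 in⁴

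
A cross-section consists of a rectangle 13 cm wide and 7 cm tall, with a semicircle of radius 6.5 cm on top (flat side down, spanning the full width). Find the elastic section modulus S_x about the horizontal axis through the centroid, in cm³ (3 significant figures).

Treat the section as a set of non-overlapping primitives; coordinates are from the bounding-box lower-left.
Rectangular body: 13 × 7, A = 91 cm², y = 3.5 cm, Ī = 371.58 cm⁴.
Semicircular cap: semicircle r = 6.5, A = 66.366 cm², y = 9.7587 cm, Ī = 195.92 cm⁴.
Centroid: ȳ = ΣA·y / ΣA = 6.1395 cm.
Transfer each piece to the horizontal axis through the centroid using Ī + A·d² with d = y − 6.1395:
  rectangular body: d = -2.6395 cm → contributes +1005.6 cm⁴
  semicircular cap: d = 3.6192 cm → contributes +1065.2 cm⁴
Total I = 2070.8 cm⁴.
Extreme fibre distance c = 7.3605 cm; S = I/c = 281.34 cm³.

S_x ≈ 281 cm³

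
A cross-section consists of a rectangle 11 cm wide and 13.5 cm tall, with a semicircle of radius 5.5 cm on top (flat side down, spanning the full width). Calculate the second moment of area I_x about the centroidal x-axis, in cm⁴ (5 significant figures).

I_x ≈ 5326.5 cm⁴

Treat the section as a set of non-overlapping primitives; coordinates are from the bounding-box lower-left.
Rectangular body: 11 × 13.5, A = 148.5 cm², y = 6.75 cm, Ī = 2255.344 cm⁴.
Semicircular cap: semicircle r = 5.5, A = 47.51659 cm², y = 15.83427 cm, Ī = 100.4345 cm⁴.
Centroid: ȳ = ΣA·y / ΣA = 8.952128 cm.
Transfer each piece to the centroidal x-axis using Ī + A·d² with d = y − 8.952128:
  rectangular body: d = -2.202128 cm → contributes +2975.475 cm⁴
  semicircular cap: d = 6.882144 cm → contributes +2351.006 cm⁴
Total I = 5326.481 cm⁴.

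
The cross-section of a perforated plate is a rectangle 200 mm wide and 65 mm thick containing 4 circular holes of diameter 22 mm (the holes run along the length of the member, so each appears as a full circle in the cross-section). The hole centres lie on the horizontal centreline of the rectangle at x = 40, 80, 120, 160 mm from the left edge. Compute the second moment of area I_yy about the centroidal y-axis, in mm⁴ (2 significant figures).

Decompose the section into non-overlapping parts with the origin at the bottom-left of its bounding rectangle.
Plate: 200 × 65, A = 13 000 mm², x = 100 mm, Ī = 43 333 333 mm⁴.
Hole 1 (subtracted): ⌀22, A = 380.1 mm², x = 40 mm, Ī = 11 499 mm⁴.
Hole 2 (subtracted): ⌀22, A = 380.1 mm², x = 80 mm, Ī = 11 499 mm⁴.
Hole 3 (subtracted): ⌀22, A = 380.1 mm², x = 120 mm, Ī = 11 499 mm⁴.
Hole 4 (subtracted): ⌀22, A = 380.1 mm², x = 160 mm, Ī = 11 499 mm⁴.
By symmetry the centroid is at mid-width, x̄ = 100 mm.
Transfer each piece to the centroidal y-axis using Ī + A·d² with d = x − 100:
  plate: d = 0 mm → contributes +43 333 333 mm⁴
  hole 1: d = -60 mm → contributes −1 379 977 mm⁴
  hole 2: d = -20 mm → contributes −163 552 mm⁴
  hole 3: d = 20 mm → contributes −163 552 mm⁴
  hole 4: d = 60 mm → contributes −1 379 977 mm⁴
Total I = 40 246 276 mm⁴.

I_yy ≈ 4.0 × 10⁷ mm⁴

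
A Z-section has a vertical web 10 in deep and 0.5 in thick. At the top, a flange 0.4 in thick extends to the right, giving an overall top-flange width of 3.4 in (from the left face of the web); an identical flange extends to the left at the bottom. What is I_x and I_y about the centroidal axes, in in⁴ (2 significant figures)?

I_x ≈ 95 in⁴, I_y ≈ 8.4 in⁴

Break the section into simple shapes (no overlaps), measuring from the bottom-left corner of the bounding box.
Web: 0.5 × 10, A = 5 in², y = 5 in, Ī = 41.67 in⁴.
Top flange (beyond web): 2.9 × 0.4, A = 1.16 in², y = 9.8 in, Ī = 0.01547 in⁴.
Bottom flange (beyond web): 2.9 × 0.4, A = 1.16 in², y = 0.2 in, Ī = 0.01547 in⁴.
Centroid: ȳ = ΣA·y / ΣA = 5 in.
Transfer each piece to the centroidal x-axis using Ī + A·d² with d = y − 5:
  web: d = 0 in → contributes +41.67 in⁴
  top flange (beyond web): d = 4.8 in → contributes +26.74 in⁴
  bottom flange (beyond web): d = -4.8 in → contributes +26.74 in⁴
Total I = 95.15 in⁴.
For the y-axis: x̄ = 3.15 in.
Repeating about the centroidal y-axis gives I_y = 8.435 in⁴.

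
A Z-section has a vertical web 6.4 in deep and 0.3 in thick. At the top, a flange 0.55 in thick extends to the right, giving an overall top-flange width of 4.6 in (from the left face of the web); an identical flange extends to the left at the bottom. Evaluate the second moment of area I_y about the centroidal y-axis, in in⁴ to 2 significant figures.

I_y ≈ 32 in⁴

Break the section into simple shapes (no overlaps), measuring from the bottom-left corner of the bounding box.
Web: 0.3 × 6.4, A = 1.92 in², x = 4.45 in, Ī = 0.0144 in⁴.
Top flange (beyond web): 4.3 × 0.55, A = 2.365 in², x = 6.75 in, Ī = 3.644 in⁴.
Bottom flange (beyond web): 4.3 × 0.55, A = 2.365 in², x = 2.15 in, Ī = 3.644 in⁴.
Centroid: x̄ = ΣA·x / ΣA = 4.45 in.
Transfer each piece to the centroidal y-axis using Ī + A·d² with d = x − 4.45:
  web: d = 0 in → contributes +0.0144 in⁴
  top flange (beyond web): d = 2.3 in → contributes +16.15 in⁴
  bottom flange (beyond web): d = -2.3 in → contributes +16.15 in⁴
Total I = 32.32 in⁴.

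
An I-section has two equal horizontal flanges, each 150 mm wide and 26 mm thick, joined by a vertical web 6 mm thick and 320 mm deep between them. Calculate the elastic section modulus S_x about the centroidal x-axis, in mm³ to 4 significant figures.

S_x ≈ 1.346 × 10⁶ mm³

Treat the section as a set of non-overlapping primitives; coordinates are from the bounding-box lower-left.
Bottom flange: 150 × 26, A = 3 900 mm², y = 13 mm, Ī = 219 700 mm⁴.
Web: 6 × 320, A = 1 920 mm², y = 186 mm, Ī = 16 384 000 mm⁴.
Top flange: 150 × 26, A = 3 900 mm², y = 359 mm, Ī = 219 700 mm⁴.
By symmetry the centroid is at mid-height, ȳ = 186 mm.
Transfer each piece to the centroidal x-axis using Ī + A·d² with d = y − 186:
  bottom flange: d = -173 mm → contributes +116 942 800 mm⁴
  web: d = 0 mm → contributes +16 384 000 mm⁴
  top flange: d = 173 mm → contributes +116 942 800 mm⁴
Total I = 250 269 600 mm⁴.
Extreme fibre distance c = 186 mm; S = I/c = 1 345 535 mm³.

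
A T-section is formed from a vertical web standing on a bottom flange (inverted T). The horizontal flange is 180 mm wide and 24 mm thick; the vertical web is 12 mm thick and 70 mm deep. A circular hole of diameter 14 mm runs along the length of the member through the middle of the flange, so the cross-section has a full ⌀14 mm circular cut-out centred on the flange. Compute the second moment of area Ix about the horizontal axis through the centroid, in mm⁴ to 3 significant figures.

Ix ≈ 2.09 × 10⁶ mm⁴

Split into non-overlapping primitives; take the origin at the lower-left of the bounding box.
Flange: 180 × 24, A = 4 320 mm², y = 12 mm, Ī = 207 360 mm⁴.
Web: 12 × 70, A = 840 mm², y = 59 mm, Ī = 343 000 mm⁴.
Hole (subtracted): ⌀14, A = 153.94 mm², y = 12 mm, Ī = 1885.7 mm⁴.
Centroid: ȳ = ΣA·y / ΣA = 19.886 mm.
Transfer each piece to the horizontal axis through the centroid using Ī + A·d² with d = y − 19.886:
  flange: d = -7.8864 mm → contributes +476 046 mm⁴
  web: d = 39.114 mm → contributes +1 628 091 mm⁴
  hole: d = -7.8864 mm → contributes −11 460 mm⁴
Total I = 2 092 678 mm⁴.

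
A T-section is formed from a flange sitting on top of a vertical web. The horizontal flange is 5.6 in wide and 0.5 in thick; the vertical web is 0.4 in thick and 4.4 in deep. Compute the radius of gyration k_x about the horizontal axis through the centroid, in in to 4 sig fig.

k_x ≈ 1.435 in

Decompose the section into non-overlapping parts with the origin at the bottom-left of its bounding rectangle.
Flange: 5.6 × 0.5, A = 2.8 in², y = 4.65 in, Ī = 0.0583333 in⁴.
Web: 0.4 × 4.4, A = 1.76 in², y = 2.2 in, Ī = 2.83947 in⁴.
Centroid: ȳ = ΣA·y / ΣA = 3.70439 in.
Transfer each piece to the horizontal axis through the centroid using Ī + A·d² with d = y − 3.70439:
  flange: d = 0.945614 in → contributes +2.56205 in⁴
  web: d = -1.50439 in → contributes +6.82266 in⁴
Total I = 9.38471 in⁴.
Radius of gyration: k = √(I/A) = √(9.38471 / 4.56) = 1.43459 in.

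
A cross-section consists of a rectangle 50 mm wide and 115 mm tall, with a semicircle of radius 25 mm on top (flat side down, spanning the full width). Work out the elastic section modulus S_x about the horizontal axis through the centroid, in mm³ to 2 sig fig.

Treat the section as a set of non-overlapping primitives; coordinates are from the bounding-box lower-left.
Rectangular body: 50 × 115, A = 5 750 mm², y = 57.5 mm, Ī = 6 336 979 mm⁴.
Semicircular cap: semicircle r = 25, A = 981.7 mm², y = 125.6 mm, Ī = 42 874 mm⁴.
Centroid: ȳ = ΣA·y / ΣA = 67.43 mm.
Transfer each piece to the horizontal axis through the centroid using Ī + A·d² with d = y − 67.43:
  rectangular body: d = -9.933 mm → contributes +6 904 312 mm⁴
  semicircular cap: d = 58.18 mm → contributes +3 365 687 mm⁴
Total I = 10 269 999 mm⁴.
Extreme fibre distance c = 72.57 mm; S = I/c = 141 525 mm³.

S_x ≈ 1.4 × 10⁵ mm³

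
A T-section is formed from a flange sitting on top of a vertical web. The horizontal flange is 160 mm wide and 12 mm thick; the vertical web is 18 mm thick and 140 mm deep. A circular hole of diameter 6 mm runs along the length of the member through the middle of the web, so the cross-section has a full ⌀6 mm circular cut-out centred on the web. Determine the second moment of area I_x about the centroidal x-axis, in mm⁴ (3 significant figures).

I_x ≈ 1.04 × 10⁷ mm⁴

Treat the section as a set of non-overlapping primitives; coordinates are from the bounding-box lower-left.
Flange: 160 × 12, A = 1 920 mm², y = 146 mm, Ī = 23 040 mm⁴.
Web: 18 × 140, A = 2 520 mm², y = 70 mm, Ī = 4 116 000 mm⁴.
Hole (subtracted): ⌀6, A = 28.274 mm², y = 70 mm, Ī = 63.617 mm⁴.
Centroid: ȳ = ΣA·y / ΣA = 103.08 mm.
Transfer each piece to the centroidal x-axis using Ī + A·d² with d = y − 103.08:
  flange: d = 42.925 mm → contributes +3 560 666 mm⁴
  web: d = -33.075 mm → contributes +6 872 850 mm⁴
  hole: d = -33.075 mm → contributes −30 995 mm⁴
Total I = 10 402 520 mm⁴.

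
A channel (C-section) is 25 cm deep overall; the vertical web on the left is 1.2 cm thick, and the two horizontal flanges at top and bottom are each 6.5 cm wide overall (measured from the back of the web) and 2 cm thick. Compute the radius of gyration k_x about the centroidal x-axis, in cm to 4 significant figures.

k_x ≈ 9.242 cm

Decompose the section into non-overlapping parts with the origin at the bottom-left of its bounding rectangle.
Web: 1.2 × 25, A = 30 cm², y = 12.5 cm, Ī = 1562.5 cm⁴.
Top flange (beyond web): 5.3 × 2, A = 10.6 cm², y = 24 cm, Ī = 3.53333 cm⁴.
Bottom flange (beyond web): 5.3 × 2, A = 10.6 cm², y = 1 cm, Ī = 3.53333 cm⁴.
By symmetry the centroid is at mid-height, ȳ = 12.5 cm.
Transfer each piece to the centroidal x-axis using Ī + A·d² with d = y − 12.5:
  web: d = 0 cm → contributes +1562.5 cm⁴
  top flange (beyond web): d = 11.5 cm → contributes +1405.38 cm⁴
  bottom flange (beyond web): d = -11.5 cm → contributes +1405.38 cm⁴
Total I = 4373.27 cm⁴.
Radius of gyration: k = √(I/A) = √(4373.27 / 51.2) = 9.24204 cm.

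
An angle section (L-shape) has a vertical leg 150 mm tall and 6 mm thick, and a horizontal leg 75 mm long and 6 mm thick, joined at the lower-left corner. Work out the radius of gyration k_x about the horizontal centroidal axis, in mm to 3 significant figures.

k_x ≈ 49.0 mm

Decompose the section into non-overlapping parts with the origin at the bottom-left of its bounding rectangle.
Vertical leg: 6 × 150, A = 900 mm², y = 75 mm, Ī = 1 687 500 mm⁴.
Horizontal leg (remainder): 69 × 6, A = 414 mm², y = 3 mm, Ī = 1 242 mm⁴.
Centroid: ȳ = ΣA·y / ΣA = 52.315 mm.
Transfer each piece to the horizontal centroidal axis using Ī + A·d² with d = y − 52.315:
  vertical leg: d = 22.685 mm → contributes +2 150 646 mm⁴
  horizontal leg (remainder): d = -49.315 mm → contributes +1 008 080 mm⁴
Total I = 3 158 726 mm⁴.
Radius of gyration: k = √(I/A) = √(3 158 726 / 1 314) = 49.03 mm.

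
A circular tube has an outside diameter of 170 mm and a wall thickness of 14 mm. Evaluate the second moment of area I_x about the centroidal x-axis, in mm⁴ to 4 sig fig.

I_x ≈ 2.104 × 10⁷ mm⁴

Split into non-overlapping primitives; take the origin at the lower-left of the bounding box.
Outer circle: ⌀170, A = 22 698 mm², y = 85 mm, Ī = 40 998 275 mm⁴.
Bore (subtracted): ⌀142, A = 15836.8 mm², y = 85 mm, Ī = 19 958 288 mm⁴.
By symmetry the centroid is at mid-height, ȳ = 85 mm.
All pieces are centred on the centroidal x-axis, so I = ΣĪ (holes subtracted) = 21 039 987 mm⁴.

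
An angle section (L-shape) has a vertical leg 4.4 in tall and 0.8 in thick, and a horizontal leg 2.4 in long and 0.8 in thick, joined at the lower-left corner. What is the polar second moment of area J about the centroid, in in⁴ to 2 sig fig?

J ≈ 11 in⁴

Treat the section as a set of non-overlapping primitives; coordinates are from the bounding-box lower-left.
Vertical leg: 0.8 × 4.4, A = 3.52 in², y = 2.2 in, Ī = 5.679 in⁴.
Horizontal leg (remainder): 1.6 × 0.8, A = 1.28 in², y = 0.4 in, Ī = 0.06827 in⁴.
Centroid: ȳ = ΣA·y / ΣA = 1.72 in.
Transfer each piece to the centroidal x-axis using Ī + A·d² with d = y − 1.72:
  vertical leg: d = 0.48 in → contributes +6.49 in⁴
  horizontal leg (remainder): d = -1.32 in → contributes +2.299 in⁴
Total I = 8.788 in⁴.
For the y-axis: x̄ = 0.72 in.
Repeating about the centroidal y-axis gives I_y = 1.812 in⁴.
Polar second moment: J = I_x + I_y = 10.6 in⁴.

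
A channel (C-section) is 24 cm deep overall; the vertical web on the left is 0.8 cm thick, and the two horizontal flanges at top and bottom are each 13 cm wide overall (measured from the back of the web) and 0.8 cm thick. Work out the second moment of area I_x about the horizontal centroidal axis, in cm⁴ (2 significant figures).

I_x ≈ 3500 cm⁴

Treat the section as a set of non-overlapping primitives; coordinates are from the bounding-box lower-left.
Web: 0.8 × 24, A = 19.2 cm², y = 12 cm, Ī = 921.6 cm⁴.
Top flange (beyond web): 12.2 × 0.8, A = 9.76 cm², y = 23.6 cm, Ī = 0.5205 cm⁴.
Bottom flange (beyond web): 12.2 × 0.8, A = 9.76 cm², y = 0.4 cm, Ī = 0.5205 cm⁴.
By symmetry the centroid is at mid-height, ȳ = 12 cm.
Transfer each piece to the horizontal centroidal axis using Ī + A·d² with d = y − 12:
  web: d = 0 cm → contributes +921.6 cm⁴
  top flange (beyond web): d = 11.6 cm → contributes +1 314 cm⁴
  bottom flange (beyond web): d = -11.6 cm → contributes +1 314 cm⁴
Total I = 3 549 cm⁴.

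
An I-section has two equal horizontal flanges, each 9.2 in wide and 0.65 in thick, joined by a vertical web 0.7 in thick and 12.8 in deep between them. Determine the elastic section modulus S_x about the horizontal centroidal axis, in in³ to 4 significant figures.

Break the section into simple shapes (no overlaps), measuring from the bottom-left corner of the bounding box.
Bottom flange: 9.2 × 0.65, A = 5.98 in², y = 0.325 in, Ī = 0.210546 in⁴.
Web: 0.7 × 12.8, A = 8.96 in², y = 7.05 in, Ī = 122.334 in⁴.
Top flange: 9.2 × 0.65, A = 5.98 in², y = 13.775 in, Ī = 0.210546 in⁴.
By symmetry the centroid is at mid-height, ȳ = 7.05 in.
Transfer each piece to the horizontal centroidal axis using Ī + A·d² with d = y − 7.05:
  bottom flange: d = -6.725 in → contributes +270.66 in⁴
  web: d = 0 in → contributes +122.334 in⁴
  top flange: d = 6.725 in → contributes +270.66 in⁴
Total I = 663.653 in⁴.
Extreme fibre distance c = 7.05 in; S = I/c = 94.1352 in³.

S_x ≈ 94.14 in³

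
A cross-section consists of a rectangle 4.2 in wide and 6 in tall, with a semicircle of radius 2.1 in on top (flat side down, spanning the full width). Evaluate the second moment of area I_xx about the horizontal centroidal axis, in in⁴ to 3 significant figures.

Decompose the section into non-overlapping parts with the origin at the bottom-left of its bounding rectangle.
Rectangular body: 4.2 × 6, A = 25.2 in², y = 3 in, Ī = 75.6 in⁴.
Semicircular cap: semicircle r = 2.1, A = 6.9272 in², y = 6.8913 in, Ī = 2.1346 in⁴.
Centroid: ȳ = ΣA·y / ΣA = 3.839 in.
Transfer each piece to the horizontal centroidal axis using Ī + A·d² with d = y − 3.839:
  rectangular body: d = -0.83903 in → contributes +93.34 in⁴
  semicircular cap: d = 3.0522 in → contributes +66.67 in⁴
Total I = 160.01 in⁴.

I_xx ≈ 160 in⁴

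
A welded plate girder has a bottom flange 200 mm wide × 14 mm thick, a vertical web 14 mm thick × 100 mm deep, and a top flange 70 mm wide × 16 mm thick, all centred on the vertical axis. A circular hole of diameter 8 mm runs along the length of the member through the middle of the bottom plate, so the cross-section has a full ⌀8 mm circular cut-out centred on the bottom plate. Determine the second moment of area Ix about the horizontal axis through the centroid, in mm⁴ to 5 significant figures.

Ix ≈ 1.2339 × 10⁷ mm⁴

Split into non-overlapping primitives; take the origin at the lower-left of the bounding box.
Bottom plate: 200 × 14, A = 2 800 mm², y = 7 mm, Ī = 45733.33 mm⁴.
Web plate: 14 × 100, A = 1 400 mm², y = 64 mm, Ī = 1 166 667 mm⁴.
Top plate: 70 × 16, A = 1 120 mm², y = 122 mm, Ī = 23893.33 mm⁴.
Hole (subtracted): ⌀8, A = 50.26548 mm², y = 7 mm, Ī = 201.0619 mm⁴.
Centroid: ȳ = ΣA·y / ΣA = 46.58454 mm.
Transfer each piece to the horizontal axis through the centroid using Ī + A·d² with d = y − 46.58454:
  bottom plate: d = -39.58454 mm → contributes +4 433 153 mm⁴
  web plate: d = 17.41546 mm → contributes +1 591 284 mm⁴
  top plate: d = 75.41546 mm → contributes +6 393 884 mm⁴
  hole: d = -39.58454 mm → contributes −78963.83 mm⁴
Total I = 12 339 358 mm⁴.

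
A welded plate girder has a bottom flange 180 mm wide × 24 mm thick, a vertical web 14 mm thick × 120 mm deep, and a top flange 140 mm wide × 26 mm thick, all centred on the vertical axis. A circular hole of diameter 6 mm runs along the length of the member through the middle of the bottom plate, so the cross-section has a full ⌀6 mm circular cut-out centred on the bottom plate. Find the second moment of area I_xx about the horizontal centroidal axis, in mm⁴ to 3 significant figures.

Treat the section as a set of non-overlapping primitives; coordinates are from the bounding-box lower-left.
Bottom plate: 180 × 24, A = 4 320 mm², y = 12 mm, Ī = 207 360 mm⁴.
Web plate: 14 × 120, A = 1 680 mm², y = 84 mm, Ī = 2 016 000 mm⁴.
Top plate: 140 × 26, A = 3 640 mm², y = 157 mm, Ī = 205 053 mm⁴.
Hole (subtracted): ⌀6, A = 28.274 mm², y = 12 mm, Ī = 63.617 mm⁴.
Centroid: ȳ = ΣA·y / ΣA = 79.497 mm.
Transfer each piece to the horizontal centroidal axis using Ī + A·d² with d = y − 79.497:
  bottom plate: d = -67.497 mm → contributes +19 888 450 mm⁴
  web plate: d = 4.5033 mm → contributes +2 050 070 mm⁴
  top plate: d = 77.503 mm → contributes +22 069 651 mm⁴
  hole: d = -67.497 mm → contributes −128 876 mm⁴
Total I = 43 879 295 mm⁴.

I_xx ≈ 4.39 × 10⁷ mm⁴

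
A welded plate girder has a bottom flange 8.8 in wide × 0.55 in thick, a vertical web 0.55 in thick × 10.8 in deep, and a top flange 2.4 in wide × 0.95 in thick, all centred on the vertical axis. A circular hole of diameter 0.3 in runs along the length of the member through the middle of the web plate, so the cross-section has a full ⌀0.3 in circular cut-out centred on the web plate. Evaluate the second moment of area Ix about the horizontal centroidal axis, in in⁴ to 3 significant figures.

Treat the section as a set of non-overlapping primitives; coordinates are from the bounding-box lower-left.
Bottom plate: 8.8 × 0.55, A = 4.84 in², y = 0.275 in, Ī = 0.12201 in⁴.
Web plate: 0.55 × 10.8, A = 5.94 in², y = 5.95 in, Ī = 57.737 in⁴.
Top plate: 2.4 × 0.95, A = 2.28 in², y = 11.825 in, Ī = 0.17148 in⁴.
Hole (subtracted): ⌀0.3, A = 0.070686 in², y = 5.95 in, Ī = 0.00039761 in⁴.
Centroid: ȳ = ΣA·y / ΣA = 4.8666 in.
Transfer each piece to the horizontal centroidal axis using Ī + A·d² with d = y − 4.8666:
  bottom plate: d = -4.5916 in → contributes +102.16 in⁴
  web plate: d = 1.0834 in → contributes +64.708 in⁴
  top plate: d = 6.9584 in → contributes +110.57 in⁴
  hole: d = 1.0834 in → contributes −0.083358 in⁴
Total I = 277.36 in⁴.

Ix ≈ 277 in⁴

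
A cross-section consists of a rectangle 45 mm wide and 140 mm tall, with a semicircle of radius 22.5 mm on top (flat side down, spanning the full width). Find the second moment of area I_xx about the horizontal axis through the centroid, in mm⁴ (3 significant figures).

Treat the section as a set of non-overlapping primitives; coordinates are from the bounding-box lower-left.
Rectangular body: 45 × 140, A = 6 300 mm², y = 70 mm, Ī = 10 290 000 mm⁴.
Semicircular cap: semicircle r = 22.5, A = 795.22 mm², y = 149.55 mm, Ī = 28 130 mm⁴.
Centroid: ȳ = ΣA·y / ΣA = 78.916 mm.
Transfer each piece to the horizontal axis through the centroid using Ī + A·d² with d = y − 78.916:
  rectangular body: d = -8.9157 mm → contributes +10 790 786 mm⁴
  semicircular cap: d = 70.634 mm → contributes +3 995 543 mm⁴
Total I = 14 786 329 mm⁴.

I_xx ≈ 1.48 × 10⁷ mm⁴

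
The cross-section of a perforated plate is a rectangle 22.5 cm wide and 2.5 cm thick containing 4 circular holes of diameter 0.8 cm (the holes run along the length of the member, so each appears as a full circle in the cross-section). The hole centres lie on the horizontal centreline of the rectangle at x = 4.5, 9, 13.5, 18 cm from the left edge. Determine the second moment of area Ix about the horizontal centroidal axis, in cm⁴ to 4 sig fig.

Ix ≈ 29.22 cm⁴

Treat the section as a set of non-overlapping primitives; coordinates are from the bounding-box lower-left.
Plate: 22.5 × 2.5, A = 56.25 cm², y = 1.25 cm, Ī = 29.2969 cm⁴.
Hole 1 (subtracted): ⌀0.8, A = 0.502655 cm², y = 1.25 cm, Ī = 0.0201062 cm⁴.
Hole 2 (subtracted): ⌀0.8, A = 0.502655 cm², y = 1.25 cm, Ī = 0.0201062 cm⁴.
Hole 3 (subtracted): ⌀0.8, A = 0.502655 cm², y = 1.25 cm, Ī = 0.0201062 cm⁴.
Hole 4 (subtracted): ⌀0.8, A = 0.502655 cm², y = 1.25 cm, Ī = 0.0201062 cm⁴.
By symmetry the centroid is at mid-height, ȳ = 1.25 cm.
All pieces are centred on the horizontal centroidal axis, so I = ΣĪ (holes subtracted) = 29.2165 cm⁴.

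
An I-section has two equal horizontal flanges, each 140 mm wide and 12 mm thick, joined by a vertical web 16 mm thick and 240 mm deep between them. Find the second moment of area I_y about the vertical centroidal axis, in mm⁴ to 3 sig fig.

Decompose the section into non-overlapping parts with the origin at the bottom-left of its bounding rectangle.
Bottom flange: 140 × 12, A = 1 680 mm², x = 70 mm, Ī = 2 744 000 mm⁴.
Web: 16 × 240, A = 3 840 mm², x = 70 mm, Ī = 81 920 mm⁴.
Top flange: 140 × 12, A = 1 680 mm², x = 70 mm, Ī = 2 744 000 mm⁴.
By symmetry the centroid is at mid-width, x̄ = 70 mm.
All pieces are centred on the vertical centroidal axis, so I = ΣĪ = 5 569 920 mm⁴.

I_y ≈ 5.57 × 10⁶ mm⁴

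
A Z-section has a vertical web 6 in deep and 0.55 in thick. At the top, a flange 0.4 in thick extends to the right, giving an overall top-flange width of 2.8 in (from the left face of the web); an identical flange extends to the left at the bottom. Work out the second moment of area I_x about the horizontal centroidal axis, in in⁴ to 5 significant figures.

Split into non-overlapping primitives; take the origin at the lower-left of the bounding box.
Web: 0.55 × 6, A = 3.3 in², y = 3 in, Ī = 9.9 in⁴.
Top flange (beyond web): 2.25 × 0.4, A = 0.9 in², y = 5.8 in, Ī = 0.012 in⁴.
Bottom flange (beyond web): 2.25 × 0.4, A = 0.9 in², y = 0.2 in, Ī = 0.012 in⁴.
Centroid: ȳ = ΣA·y / ΣA = 3 in.
Transfer each piece to the horizontal centroidal axis using Ī + A·d² with d = y − 3:
  web: d = 0 in → contributes +9.9 in⁴
  top flange (beyond web): d = 2.8 in → contributes +7.068 in⁴
  bottom flange (beyond web): d = -2.8 in → contributes +7.068 in⁴
Total I = 24.036 in⁴.

I_x ≈ 24.036 in⁴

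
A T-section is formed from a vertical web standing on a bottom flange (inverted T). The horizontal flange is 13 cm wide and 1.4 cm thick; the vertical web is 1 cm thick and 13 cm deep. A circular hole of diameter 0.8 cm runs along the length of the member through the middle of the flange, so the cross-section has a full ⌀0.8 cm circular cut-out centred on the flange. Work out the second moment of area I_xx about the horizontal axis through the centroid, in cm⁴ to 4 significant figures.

I_xx ≈ 574.6 cm⁴

Split into non-overlapping primitives; take the origin at the lower-left of the bounding box.
Flange: 13 × 1.4, A = 18.2 cm², y = 0.7 cm, Ī = 2.97267 cm⁴.
Web: 1 × 13, A = 13 cm², y = 7.9 cm, Ī = 183.083 cm⁴.
Hole (subtracted): ⌀0.8, A = 0.502655 cm², y = 0.7 cm, Ī = 0.0201062 cm⁴.
Centroid: ȳ = ΣA·y / ΣA = 3.74912 cm.
Transfer each piece to the horizontal axis through the centroid using Ī + A·d² with d = y − 3.74912:
  flange: d = -3.04912 cm → contributes +172.181 cm⁴
  web: d = 4.15088 cm → contributes +407.07 cm⁴
  hole: d = -3.04912 cm → contributes −4.69337 cm⁴
Total I = 574.558 cm⁴.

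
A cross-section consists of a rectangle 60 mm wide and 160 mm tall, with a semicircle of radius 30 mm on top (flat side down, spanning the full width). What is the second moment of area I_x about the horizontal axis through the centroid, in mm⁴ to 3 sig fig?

I_x ≈ 3.12 × 10⁷ mm⁴

Break the section into simple shapes (no overlaps), measuring from the bottom-left corner of the bounding box.
Rectangular body: 60 × 160, A = 9 600 mm², y = 80 mm, Ī = 20 480 000 mm⁴.
Semicircular cap: semicircle r = 30, A = 1413.7 mm², y = 172.73 mm, Ī = 88 903 mm⁴.
Centroid: ȳ = ΣA·y / ΣA = 91.903 mm.
Transfer each piece to the horizontal axis through the centroid using Ī + A·d² with d = y − 91.903:
  rectangular body: d = -11.903 mm → contributes +21 840 164 mm⁴
  semicircular cap: d = 80.829 mm → contributes +9 325 245 mm⁴
Total I = 31 165 409 mm⁴.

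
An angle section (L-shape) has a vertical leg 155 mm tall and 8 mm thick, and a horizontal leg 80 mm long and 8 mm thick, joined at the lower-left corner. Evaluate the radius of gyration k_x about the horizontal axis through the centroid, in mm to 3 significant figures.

k_x ≈ 50.4 mm

Decompose the section into non-overlapping parts with the origin at the bottom-left of its bounding rectangle.
Vertical leg: 8 × 155, A = 1 240 mm², y = 77.5 mm, Ī = 2 482 583 mm⁴.
Horizontal leg (remainder): 72 × 8, A = 576 mm², y = 4 mm, Ī = 3 072 mm⁴.
Centroid: ȳ = ΣA·y / ΣA = 54.187 mm.
Transfer each piece to the horizontal axis through the centroid using Ī + A·d² with d = y − 54.187:
  vertical leg: d = 23.313 mm → contributes +3 156 505 mm⁴
  horizontal leg (remainder): d = -50.187 mm → contributes +1 453 876 mm⁴
Total I = 4 610 382 mm⁴.
Radius of gyration: k = √(I/A) = √(4 610 382 / 1 816) = 50.386 mm.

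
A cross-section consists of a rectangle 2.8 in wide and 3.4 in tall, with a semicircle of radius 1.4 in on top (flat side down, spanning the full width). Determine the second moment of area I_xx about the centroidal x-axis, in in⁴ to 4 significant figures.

Decompose the section into non-overlapping parts with the origin at the bottom-left of its bounding rectangle.
Rectangular body: 2.8 × 3.4, A = 9.52 in², y = 1.7 in, Ī = 9.17093 in⁴.
Semicircular cap: semicircle r = 1.4, A = 3.07876 in², y = 3.99418 in, Ī = 0.421642 in⁴.
Centroid: ȳ = ΣA·y / ΣA = 2.26063 in.
Transfer each piece to the centroidal x-axis using Ī + A·d² with d = y − 2.26063:
  rectangular body: d = -0.560629 in → contributes +12.1631 in⁴
  semicircular cap: d = 1.73355 in → contributes +9.67392 in⁴
Total I = 21.837 in⁴.

I_xx ≈ 21.84 in⁴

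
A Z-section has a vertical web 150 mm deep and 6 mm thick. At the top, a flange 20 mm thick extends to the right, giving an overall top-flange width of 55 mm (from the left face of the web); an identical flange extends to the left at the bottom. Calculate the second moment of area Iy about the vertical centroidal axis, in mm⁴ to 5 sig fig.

Break the section into simple shapes (no overlaps), measuring from the bottom-left corner of the bounding box.
Web: 6 × 150, A = 900 mm², x = 52 mm, Ī = 2 700 mm⁴.
Top flange (beyond web): 49 × 20, A = 980 mm², x = 79.5 mm, Ī = 196081.7 mm⁴.
Bottom flange (beyond web): 49 × 20, A = 980 mm², x = 24.5 mm, Ī = 196081.7 mm⁴.
Centroid: x̄ = ΣA·x / ΣA = 52 mm.
Transfer each piece to the vertical centroidal axis using Ī + A·d² with d = x − 52:
  web: d = 0 mm → contributes +2 700 mm⁴
  top flange (beyond web): d = 27.5 mm → contributes +937206.7 mm⁴
  bottom flange (beyond web): d = -27.5 mm → contributes +937206.7 mm⁴
Total I = 1 877 113 mm⁴.

Iy ≈ 1.8771 × 10⁶ mm⁴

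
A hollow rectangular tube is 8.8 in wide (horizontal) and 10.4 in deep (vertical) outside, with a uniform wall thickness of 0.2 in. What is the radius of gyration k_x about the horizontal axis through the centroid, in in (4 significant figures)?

Decompose the section into non-overlapping parts with the origin at the bottom-left of its bounding rectangle.
Outer rectangle: 8.8 × 10.4, A = 91.52 in², y = 5.2 in, Ī = 824.9 in⁴.
Inner void (subtracted): 8.4 × 10, A = 84 in², y = 5.2 in, Ī = 700 in⁴.
By symmetry the centroid is at mid-height, ȳ = 5.2 in.
All pieces are centred on the horizontal axis through the centroid, so I = ΣĪ (holes subtracted) = 124.9 in⁴.
Radius of gyration: k = √(I/A) = √(124.9 / 7.52) = 4.07542 in.

k_x ≈ 4.075 in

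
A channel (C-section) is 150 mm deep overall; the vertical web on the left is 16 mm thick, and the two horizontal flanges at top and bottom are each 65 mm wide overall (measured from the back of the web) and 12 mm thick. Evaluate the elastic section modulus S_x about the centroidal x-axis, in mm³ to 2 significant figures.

S_x ≈ 1.3 × 10⁵ mm³

Split into non-overlapping primitives; take the origin at the lower-left of the bounding box.
Web: 16 × 150, A = 2 400 mm², y = 75 mm, Ī = 4 500 000 mm⁴.
Top flange (beyond web): 49 × 12, A = 588 mm², y = 144 mm, Ī = 7 056 mm⁴.
Bottom flange (beyond web): 49 × 12, A = 588 mm², y = 6 mm, Ī = 7 056 mm⁴.
By symmetry the centroid is at mid-height, ȳ = 75 mm.
Transfer each piece to the centroidal x-axis using Ī + A·d² with d = y − 75:
  web: d = 0 mm → contributes +4 500 000 mm⁴
  top flange (beyond web): d = 69 mm → contributes +2 806 524 mm⁴
  bottom flange (beyond web): d = -69 mm → contributes +2 806 524 mm⁴
Total I = 10 113 048 mm⁴.
Extreme fibre distance c = 75 mm; S = I/c = 134 841 mm³.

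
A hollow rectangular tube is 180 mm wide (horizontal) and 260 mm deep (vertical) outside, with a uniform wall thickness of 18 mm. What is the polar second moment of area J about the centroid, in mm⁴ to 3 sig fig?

J ≈ 1.99 × 10⁸ mm⁴

Decompose the section into non-overlapping parts with the origin at the bottom-left of its bounding rectangle.
Outer rectangle: 180 × 260, A = 46 800 mm², y = 130 mm, Ī = 263 640 000 mm⁴.
Inner void (subtracted): 144 × 224, A = 32 256 mm², y = 130 mm, Ī = 134 873 088 mm⁴.
By symmetry the centroid is at mid-height, ȳ = 130 mm.
All pieces are centred on the centroidal x-axis, so I = ΣĪ (holes subtracted) = 128 766 912 mm⁴.
Repeating about the centroidal y-axis gives I_y = 70 621 632 mm⁴.
Polar second moment: J = I_x + I_y = 199 388 544 mm⁴.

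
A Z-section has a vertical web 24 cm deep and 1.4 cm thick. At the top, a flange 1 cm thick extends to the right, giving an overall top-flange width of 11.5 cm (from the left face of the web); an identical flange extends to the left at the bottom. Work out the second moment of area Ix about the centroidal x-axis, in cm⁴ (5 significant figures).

Ix ≈ 4285.9 cm⁴

Break the section into simple shapes (no overlaps), measuring from the bottom-left corner of the bounding box.
Web: 1.4 × 24, A = 33.6 cm², y = 12 cm, Ī = 1612.8 cm⁴.
Top flange (beyond web): 10.1 × 1, A = 10.1 cm², y = 23.5 cm, Ī = 0.8416667 cm⁴.
Bottom flange (beyond web): 10.1 × 1, A = 10.1 cm², y = 0.5 cm, Ī = 0.8416667 cm⁴.
Centroid: ȳ = ΣA·y / ΣA = 12 cm.
Transfer each piece to the centroidal x-axis using Ī + A·d² with d = y − 12:
  web: d = 0 cm → contributes +1612.8 cm⁴
  top flange (beyond web): d = 11.5 cm → contributes +1336.567 cm⁴
  bottom flange (beyond web): d = -11.5 cm → contributes +1336.567 cm⁴
Total I = 4285.933 cm⁴.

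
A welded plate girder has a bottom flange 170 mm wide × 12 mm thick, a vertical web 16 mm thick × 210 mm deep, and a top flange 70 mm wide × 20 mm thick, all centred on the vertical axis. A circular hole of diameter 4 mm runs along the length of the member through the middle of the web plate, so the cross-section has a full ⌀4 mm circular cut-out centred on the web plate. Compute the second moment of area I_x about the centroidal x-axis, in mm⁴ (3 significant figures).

I_x ≈ 5.54 × 10⁷ mm⁴

Split into non-overlapping primitives; take the origin at the lower-left of the bounding box.
Bottom plate: 170 × 12, A = 2 040 mm², y = 6 mm, Ī = 24 480 mm⁴.
Web plate: 16 × 210, A = 3 360 mm², y = 117 mm, Ī = 12 348 000 mm⁴.
Top plate: 70 × 20, A = 1 400 mm², y = 232 mm, Ī = 46 667 mm⁴.
Hole (subtracted): ⌀4, A = 12.566 mm², y = 117 mm, Ī = 12.566 mm⁴.
Centroid: ȳ = ΣA·y / ΣA = 107.36 mm.
Transfer each piece to the centroidal x-axis using Ī + A·d² with d = y − 107.36:
  bottom plate: d = -101.36 mm → contributes +20 982 576 mm⁴
  web plate: d = 9.6413 mm → contributes +12 660 331 mm⁴
  top plate: d = 124.64 mm → contributes +21 796 318 mm⁴
  hole: d = 9.6413 mm → contributes −1180.7 mm⁴
Total I = 55 438 044 mm⁴.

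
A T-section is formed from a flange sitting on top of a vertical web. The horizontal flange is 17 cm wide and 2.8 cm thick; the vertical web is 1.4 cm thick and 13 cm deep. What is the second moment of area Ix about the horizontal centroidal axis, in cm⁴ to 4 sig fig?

Ix ≈ 1109 cm⁴

Split into non-overlapping primitives; take the origin at the lower-left of the bounding box.
Flange: 17 × 2.8, A = 47.6 cm², y = 14.4 cm, Ī = 31.0987 cm⁴.
Web: 1.4 × 13, A = 18.2 cm², y = 6.5 cm, Ī = 256.317 cm⁴.
Centroid: ȳ = ΣA·y / ΣA = 12.2149 cm.
Transfer each piece to the horizontal centroidal axis using Ī + A·d² with d = y − 12.2149:
  flange: d = 2.18511 cm → contributes +258.374 cm⁴
  web: d = -5.71489 cm → contributes +850.729 cm⁴
Total I = 1109.1 cm⁴.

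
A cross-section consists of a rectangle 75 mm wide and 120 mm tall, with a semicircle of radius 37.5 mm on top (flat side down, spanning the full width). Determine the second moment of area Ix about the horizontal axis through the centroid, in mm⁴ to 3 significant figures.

Decompose the section into non-overlapping parts with the origin at the bottom-left of its bounding rectangle.
Rectangular body: 75 × 120, A = 9 000 mm², y = 60 mm, Ī = 10 800 000 mm⁴.
Semicircular cap: semicircle r = 37.5, A = 2208.9 mm², y = 135.92 mm, Ī = 217 049 mm⁴.
Centroid: ȳ = ΣA·y / ΣA = 74.961 mm.
Transfer each piece to the horizontal axis through the centroid using Ī + A·d² with d = y − 74.961:
  rectangular body: d = -14.961 mm → contributes +12 814 372 mm⁴
  semicircular cap: d = 60.955 mm → contributes +8 424 339 mm⁴
Total I = 21 238 711 mm⁴.

Ix ≈ 2.12 × 10⁷ mm⁴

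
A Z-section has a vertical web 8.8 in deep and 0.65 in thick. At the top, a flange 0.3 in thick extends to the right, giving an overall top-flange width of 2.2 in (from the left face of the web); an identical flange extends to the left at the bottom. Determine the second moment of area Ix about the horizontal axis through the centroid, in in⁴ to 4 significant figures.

Ix ≈ 53.72 in⁴

Break the section into simple shapes (no overlaps), measuring from the bottom-left corner of the bounding box.
Web: 0.65 × 8.8, A = 5.72 in², y = 4.4 in, Ī = 36.9131 in⁴.
Top flange (beyond web): 1.55 × 0.3, A = 0.465 in², y = 8.65 in, Ī = 0.0034875 in⁴.
Bottom flange (beyond web): 1.55 × 0.3, A = 0.465 in², y = 0.15 in, Ī = 0.0034875 in⁴.
Centroid: ȳ = ΣA·y / ΣA = 4.4 in.
Transfer each piece to the horizontal axis through the centroid using Ī + A·d² with d = y − 4.4:
  web: d = 0 in → contributes +36.9131 in⁴
  top flange (beyond web): d = 4.25 in → contributes +8.40255 in⁴
  bottom flange (beyond web): d = -4.25 in → contributes +8.40255 in⁴
Total I = 53.7182 in⁴.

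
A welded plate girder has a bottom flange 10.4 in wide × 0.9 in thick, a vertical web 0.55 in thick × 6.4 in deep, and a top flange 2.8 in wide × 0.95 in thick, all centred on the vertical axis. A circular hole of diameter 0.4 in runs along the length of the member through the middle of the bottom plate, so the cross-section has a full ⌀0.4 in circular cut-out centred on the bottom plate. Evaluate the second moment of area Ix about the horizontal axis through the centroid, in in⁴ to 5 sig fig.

Ix ≈ 134.65 in⁴

Break the section into simple shapes (no overlaps), measuring from the bottom-left corner of the bounding box.
Bottom plate: 10.4 × 0.9, A = 9.36 in², y = 0.45 in, Ī = 0.6318 in⁴.
Web plate: 0.55 × 6.4, A = 3.52 in², y = 4.1 in, Ī = 12.01493 in⁴.
Top plate: 2.8 × 0.95, A = 2.66 in², y = 7.775 in, Ī = 0.2000542 in⁴.
Hole (subtracted): ⌀0.4, A = 0.1256637 in², y = 0.45 in, Ī = 0.001256637 in⁴.
Centroid: ȳ = ΣA·y / ΣA = 2.54756 in.
Transfer each piece to the horizontal axis through the centroid using Ī + A·d² with d = y − 2.54756:
  bottom plate: d = -2.09756 in → contributes +41.81355 in⁴
  web plate: d = 1.55244 in → contributes +20.49838 in⁴
  top plate: d = 5.22744 in → contributes +72.88755 in⁴
  hole: d = -2.09756 in → contributes −0.5541467 in⁴
Total I = 134.6453 in⁴.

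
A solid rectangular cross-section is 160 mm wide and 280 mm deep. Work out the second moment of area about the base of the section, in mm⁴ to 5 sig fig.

I_base ≈ 1.1708 × 10⁹ mm⁴

The section: 160 × 280, A = 44 800 mm², y = 140 mm, Ī = 292 693 333 mm⁴.
Transfer it to a horizontal axis along the bottom face using Ī + A·d² with d = y − 0:
  the section: d = 140 mm → contributes +1 170 773 333 mm⁴
Total I = 1 170 773 333 mm⁴.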